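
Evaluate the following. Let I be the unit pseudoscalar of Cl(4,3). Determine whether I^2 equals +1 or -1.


The pseudoscalar I = e1...e_n (product of all n generators) of Cl(p,q) satisfies I^2 = (-1)^(q + n(n-1)/2).
p = 4, q = 3, n = p + q = 7
n(n-1)/2 = 7 * 6 / 2 = 21
Exponent = q + n(n-1)/2 = 3 + 21 = 24
I^2 = (-1)^24 = +1


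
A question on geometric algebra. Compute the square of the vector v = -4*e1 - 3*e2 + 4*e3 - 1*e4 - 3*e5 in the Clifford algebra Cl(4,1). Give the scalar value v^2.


v^2 = sum of c_i^2 * e_i^2
Positive signature terms (e_i^2 = +1): (-4)^2 + (-3)^2 + 4^2 + (-1)^2 = 42
Negative signature terms (e_j^2 = -1): (-3)^2 = 9
v^2 = 42 - 9 = 33


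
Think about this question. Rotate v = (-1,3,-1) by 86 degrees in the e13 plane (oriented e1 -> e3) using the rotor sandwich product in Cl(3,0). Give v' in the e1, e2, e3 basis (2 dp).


Rotor R = cos(43deg) - sin(43deg)*e13
Rotation angle theta = 2 * 43 = 86 degrees in the e13 plane (e1 -> e3).
The component perpendicular to the plane (e2) is invariant: v'_2 = v2 = 3.00
cos(86deg) = 0.0698, sin(86deg) = 0.9976
v'_1 = v1*cos(theta) - v3*sin(theta) = -1*0.0698 - (-1)*0.9976 = 0.93
v'_3 = v1*sin(theta) + v3*cos(theta) = -1*0.9976 + (-1)*0.0698 = -1.07
v' = 0.93*e1 + 3.00*e2 - 1.07*e3


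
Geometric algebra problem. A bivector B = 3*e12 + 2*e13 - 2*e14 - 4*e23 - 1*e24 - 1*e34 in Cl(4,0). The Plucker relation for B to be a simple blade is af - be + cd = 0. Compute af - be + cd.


Plucker relation: af - be + cd
a*f = 3*(-1) = -3
b*e = 2*(-1) = -2
c*d = (-2)*(-4) = 8
af - be + cd = -3 - (-2) + 8
= 7


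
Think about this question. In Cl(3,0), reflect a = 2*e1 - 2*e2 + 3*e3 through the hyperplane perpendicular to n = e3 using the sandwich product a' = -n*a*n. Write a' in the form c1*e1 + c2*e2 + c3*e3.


Reflection formula: a' = -n*a*n, with n = e3 (unit vector, n^2 = 1).
For reflection through hyperplane perp to e3:
The component along e3 flips sign, others stay.
a = (2, -2, 3)
a' = (2, -2, -3)
a' = 2*e1 - 2*e2 - 3*e3


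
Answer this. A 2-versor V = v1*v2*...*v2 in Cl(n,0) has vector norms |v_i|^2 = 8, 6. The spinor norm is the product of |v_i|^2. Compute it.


Spinor norm N(V) = |v1|^2 * |v2|^2 * ... * |v2|^2
= 8 * 6
Running product: 8, 48
N(V) = 48


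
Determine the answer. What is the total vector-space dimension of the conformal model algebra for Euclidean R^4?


The conformal model of R^4 uses Cl(5,1): the 4 Euclidean generators plus two extra orthogonal generators e+ (e+^2 = +1) and e- (e-^2 = -1), from which the null vectors e0, einf are built.
Number of generators m = 4 + 2 = 6.
dim Cl(p,q) = 2^m = 2^6 = 64


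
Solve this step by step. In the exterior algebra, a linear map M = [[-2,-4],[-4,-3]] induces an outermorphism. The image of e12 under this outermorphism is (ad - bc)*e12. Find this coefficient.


The outermorphism of a linear map f sends e1^e2 to f(e1)^f(e2).
f(e1) = -2*e1 - 4*e2
f(e2) = -4*e1 - 3*e2
f(e1) ^ f(e2) = (-2*e1 - 4*e2) ^ (-4*e1 - 3*e2)
= (-2)*(-3)*e12 + (-4)*(-4)*e21
= (6 - 16)*e12
= -10*e12
Coefficient = -10


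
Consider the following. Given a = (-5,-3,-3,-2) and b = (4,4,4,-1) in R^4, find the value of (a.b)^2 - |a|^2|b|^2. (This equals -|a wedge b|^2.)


a . b = (-5)*4 + (-3)*4 + (-3)*4 + (-2)*(-1)
= -20 + (-12) + (-12) + 2 = -42
|a|^2 = (-5)^2 + (-3)^2 + (-3)^2 + (-2)^2 = 47
|b|^2 = 4^2 + 4^2 + 4^2 + (-1)^2 = 49
(a.b)^2 = (-42)^2 = 1764
|a|^2 * |b|^2 = 47 * 49 = 2303
Result = 1764 - 2303 = -539


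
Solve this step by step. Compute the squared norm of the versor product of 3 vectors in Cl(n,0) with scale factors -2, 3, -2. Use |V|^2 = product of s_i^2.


Each vector v_i has |v_i|^2 = s_i^2
Squared scales: (-2)^2 = 4, 3^2 = 9, (-2)^2 = 4
|V|^2 = 4 * 9 * 4
= 144


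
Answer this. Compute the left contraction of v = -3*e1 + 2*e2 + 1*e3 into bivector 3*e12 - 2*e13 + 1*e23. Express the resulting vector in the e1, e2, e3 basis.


Left contraction v _| B = <vB>_1 (grade-1 part of the geometric product vB).
Using e1_|e12 = e2, e2_|e12 = -e1, e1_|e13 = e3, e3_|e13 = -e1, e2_|e23 = e3, e3_|e23 = -e2:
e1 coeff: -v2*b12 - v3*b13 = -(2)*(3) - (1)*(-2) = -4
e2 coeff: v1*b12 - v3*b23 = (-3)*(3) - (1)*(1) = -10
e3 coeff: v1*b13 + v2*b23 = (-3)*(-2) + (2)*(1) = 8
v _| B = -4*e1 - 10*e2 + 8*e3


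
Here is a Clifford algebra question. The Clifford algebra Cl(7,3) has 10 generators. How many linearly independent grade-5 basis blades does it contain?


Number of grade-k basis blades in Cl(p,q) with n = p + q is C(n, k).
n = 7 + 3 = 10
C(10, 5) = 10! / (5! * 5!)
= 3628800 / (120 * 120)
= 252


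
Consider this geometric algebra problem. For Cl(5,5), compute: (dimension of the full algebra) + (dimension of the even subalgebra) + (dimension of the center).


n = 5 + 5 = 10
Total dim = 2^10 = 1024
Even subalgebra dim = 2^9 = 512
n is even, so center dim = 1
Sum = 1024 + 512 + 1 = 1537


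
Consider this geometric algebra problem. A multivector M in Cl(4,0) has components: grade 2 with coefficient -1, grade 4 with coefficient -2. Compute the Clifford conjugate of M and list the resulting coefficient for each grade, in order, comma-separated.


Clifford conjugate sign for grade k: (-1)^(k(k+1)/2)
Grade 2: (-1)^(2*3/2) = (-1)^3 = -1, coeff -1 -> 1
Grade 4: (-1)^(4*5/2) = (-1)^10 = 1, coeff -2 -> -2
Conjugated coefficients: 1, -2


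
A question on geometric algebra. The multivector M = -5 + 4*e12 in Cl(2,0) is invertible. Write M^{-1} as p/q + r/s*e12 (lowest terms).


M = -5 + 4*e12, where e12^2 = -1.
Since M commutes with its reverse ~M = a - b*e12, M * ~M = a^2 - b^2*e12^2 = a^2 + b^2.
So M^{-1} = ~M / (a^2 + b^2) = (a - b*e12)/(a^2 + b^2).
a^2 + b^2 = 25 + 16 = 41
Scalar part = -5/41 = -5/41
Bivector coeff = -4/41 = -4/41
M^{-1} = -5/41 - 4/41*e12


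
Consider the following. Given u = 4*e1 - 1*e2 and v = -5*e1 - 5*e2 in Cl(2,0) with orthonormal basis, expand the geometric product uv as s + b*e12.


Expand: (4*e1 - 1*e2)(-5*e1 - 5*e2)
= 4*(-5)*e1e1 + 4*(-5)*e1e2 + (-1)*(-5)*e2e1 + (-1)*(-5)*e2e2
Using e1^2 = e2^2 = 1, e2e1 = -e1e2:
Scalar part s = 4*(-5) + (-1)*(-5) = -20 + 5 = -15
Bivector part b = 4*(-5) - (-1)*(-5) = -20 - 5 = -25
uv = -15 - 25*e12


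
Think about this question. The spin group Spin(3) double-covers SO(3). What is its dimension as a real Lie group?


Spin(n) double-covers SO(n); both have Lie algebra so(n) of dimension n(n-1)/2.
n = 3
n(n-1) = 3 * 2 = 6
dim Spin(3) = 6/2 = 3


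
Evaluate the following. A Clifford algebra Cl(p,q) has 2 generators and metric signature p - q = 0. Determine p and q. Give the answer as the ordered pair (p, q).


We need p + q = 2 and p - q = 0.
Adding: 2p = 2 + 0 = 2, so p = 1.
Then q = 2 - 1 = 1.
(p, q) = (1, 1)


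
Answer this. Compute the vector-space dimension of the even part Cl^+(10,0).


Even subalgebra dimension = 2^(n-1)
n = 10 + 0 = 10
2^(10 - 1) = 2^9 = 512
Verification: sum of C(10,k) for even k = 1 + 45 + 210 + 210 + 45 + 1 = 512
Result = 512


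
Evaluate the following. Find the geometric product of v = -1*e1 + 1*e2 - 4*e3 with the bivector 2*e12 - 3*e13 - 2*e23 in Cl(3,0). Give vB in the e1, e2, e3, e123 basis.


vB has grade-1 (vector) and grade-3 (trivector) parts: vB = (v _| B) + (v ^ B).
Vector part <vB>_1:
  e1: -v2*b12 - v3*b13 = -(1)*(2) - (-4)*(-3) = -14
  e2: v1*b12 - v3*b23 = (-1)*(2) - (-4)*(-2) = -10
  e3: v1*b13 + v2*b23 = (-1)*(-3) + (1)*(-2) = 1
Trivector part <vB>_3:
  e123: v1*b23 - v2*b13 + v3*b12 = (-1)*(-2) - (1)*(-3) + (-4)*(2) = -3
vB = -14*e1 - 10*e2 + 1*e3 - 3*e123


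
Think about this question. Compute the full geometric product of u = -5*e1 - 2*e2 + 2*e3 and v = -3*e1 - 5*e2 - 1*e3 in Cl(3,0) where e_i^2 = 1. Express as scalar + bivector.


In Cl(3,0): e_i^2 = 1, e_ie_j = -e_je_i for i != j.
Scalar part = u . v = (-5)*(-3) + (-2)*(-5) + 2*(-1)
= 15 + 10 + (-2) = 23
e12 coeff = (-5)*(-5) - (-2)*(-3) = 25 - 6 = 19
e13 coeff = (-5)*(-1) - 2*(-3) = 5 - (-6) = 11
e23 coeff = (-2)*(-1) - 2*(-5) = 2 - (-10) = 12
uv = 23 + 19*e12 + 11*e13 + 12*e23


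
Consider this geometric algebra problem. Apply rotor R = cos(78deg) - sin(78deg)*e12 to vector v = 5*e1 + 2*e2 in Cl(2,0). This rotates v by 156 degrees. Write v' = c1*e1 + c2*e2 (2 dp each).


Rotor R = cos(78deg) - sin(78deg)*e12
Rotation angle theta = 2 * 78 = 156 degrees
v' = R*v*~R rotates v by theta.
cos(156deg) = -0.9135, sin(156deg) = 0.4067
v'_1 = 5*cos(156deg) - 2*sin(156deg)
= 5*(-0.9135) - 2*0.4067
= -5.38
v'_2 = 5*sin(156deg) + 2*cos(156deg)
= 5*0.4067 + 2*(-0.9135)
= 0.21
v' = -5.38*e1 + 0.21*e2


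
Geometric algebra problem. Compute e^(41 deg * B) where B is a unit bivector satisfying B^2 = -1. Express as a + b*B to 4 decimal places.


For a unit bivector B with B^2 = -1, the exponential series gives
e^(theta*B) = cos(theta) + sin(theta)*B (the GA analogue of Euler's formula).
theta = 41 degrees = 0.715585 rad
cos(41 deg) = 0.7547
sin(41 deg) = 0.6561
exp(theta*B) = 0.7547 + 0.6561*B


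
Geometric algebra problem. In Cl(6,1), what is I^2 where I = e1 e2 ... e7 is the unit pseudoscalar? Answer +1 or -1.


The pseudoscalar I = e1...e_n (product of all n generators) of Cl(p,q) satisfies I^2 = (-1)^(q + n(n-1)/2).
p = 6, q = 1, n = p + q = 7
n(n-1)/2 = 7 * 6 / 2 = 21
Exponent = q + n(n-1)/2 = 1 + 21 = 22
I^2 = (-1)^22 = +1


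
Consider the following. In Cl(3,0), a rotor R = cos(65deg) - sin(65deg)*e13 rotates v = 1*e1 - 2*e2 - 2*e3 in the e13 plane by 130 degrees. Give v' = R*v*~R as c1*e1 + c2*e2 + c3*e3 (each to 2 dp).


Rotor R = cos(65deg) - sin(65deg)*e13
Rotation angle theta = 2 * 65 = 130 degrees in the e13 plane (e1 -> e3).
The component perpendicular to the plane (e2) is invariant: v'_2 = v2 = -2.00
cos(130deg) = -0.6428, sin(130deg) = 0.7660
v'_1 = v1*cos(theta) - v3*sin(theta) = 1*(-0.6428) - (-2)*0.7660 = 0.89
v'_3 = v1*sin(theta) + v3*cos(theta) = 1*0.7660 + (-2)*(-0.6428) = 2.05
v' = 0.89*e1 - 2.00*e2 + 2.05*e3


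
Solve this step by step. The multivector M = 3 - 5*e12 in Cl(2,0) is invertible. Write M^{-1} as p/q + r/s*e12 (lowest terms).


M = 3 - 5*e12, where e12^2 = -1.
Since M commutes with its reverse ~M = a - b*e12, M * ~M = a^2 - b^2*e12^2 = a^2 + b^2.
So M^{-1} = ~M / (a^2 + b^2) = (a - b*e12)/(a^2 + b^2).
a^2 + b^2 = 9 + 25 = 34
Scalar part = 3/34 = 3/34
Bivector coeff = 5/34 = 5/34
M^{-1} = 3/34 + 5/34*e12


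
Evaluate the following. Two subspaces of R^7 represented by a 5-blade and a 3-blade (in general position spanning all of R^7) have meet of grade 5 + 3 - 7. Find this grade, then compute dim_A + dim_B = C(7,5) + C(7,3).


Meet grade = grade(A) + grade(B) - n
= 5 + 3 - 7 = 1
C(7,5) = 21
C(7,3) = 35
dim_A + dim_B = 21 + 35 = 56


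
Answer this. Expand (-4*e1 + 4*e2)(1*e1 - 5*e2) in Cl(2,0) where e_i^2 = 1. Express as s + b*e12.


Expand: (-4*e1 + 4*e2)(1*e1 - 5*e2)
= (-4)*1*e1e1 + (-4)*(-5)*e1e2 + 4*1*e2e1 + 4*(-5)*e2e2
Using e1^2 = e2^2 = 1, e2e1 = -e1e2:
Scalar part s = (-4)*1 + 4*(-5) = -4 + (-20) = -24
Bivector part b = (-4)*(-5) - 4*1 = 20 - 4 = 16
uv = -24 + 16*e12


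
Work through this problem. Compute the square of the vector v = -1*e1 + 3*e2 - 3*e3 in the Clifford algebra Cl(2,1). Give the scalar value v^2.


v^2 = sum of c_i^2 * e_i^2
Positive signature terms (e_i^2 = +1): (-1)^2 + 3^2 = 10
Negative signature terms (e_j^2 = -1): (-3)^2 = 9
v^2 = 10 - 9 = 1


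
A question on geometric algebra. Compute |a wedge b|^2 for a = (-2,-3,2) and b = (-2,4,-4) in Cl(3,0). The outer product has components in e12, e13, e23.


a wedge b = (a1*b2 - a2*b1)*e12 + (a1*b3 - a3*b1)*e13 + (a2*b3 - a3*b2)*e23
e12 coeff: (-2)*4 - (-3)*(-2) = -8 - 6 = -14
e13 coeff: (-2)*(-4) - 2*(-2) = 8 - (-4) = 12
e23 coeff: (-3)*(-4) - 2*4 = 12 - 8 = 4
|a wedge b|^2 = (-14)^2 + 12^2 + 4^2
= 196 + 144 + 16
= 356


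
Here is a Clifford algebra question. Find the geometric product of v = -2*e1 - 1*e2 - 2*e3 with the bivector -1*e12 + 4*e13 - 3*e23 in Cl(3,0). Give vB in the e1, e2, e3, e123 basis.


vB has grade-1 (vector) and grade-3 (trivector) parts: vB = (v _| B) + (v ^ B).
Vector part <vB>_1:
  e1: -v2*b12 - v3*b13 = -(-1)*(-1) - (-2)*(4) = 7
  e2: v1*b12 - v3*b23 = (-2)*(-1) - (-2)*(-3) = -4
  e3: v1*b13 + v2*b23 = (-2)*(4) + (-1)*(-3) = -5
Trivector part <vB>_3:
  e123: v1*b23 - v2*b13 + v3*b12 = (-2)*(-3) - (-1)*(4) + (-2)*(-1) = 12
vB = 7*e1 - 4*e2 - 5*e3 + 12*e123


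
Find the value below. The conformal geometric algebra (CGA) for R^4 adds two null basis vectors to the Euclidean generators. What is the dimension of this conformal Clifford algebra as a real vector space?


The conformal model of R^4 uses Cl(5,1): the 4 Euclidean generators plus two extra orthogonal generators e+ (e+^2 = +1) and e- (e-^2 = -1), from which the null vectors e0, einf are built.
Number of generators m = 4 + 2 = 6.
dim Cl(p,q) = 2^m = 2^6 = 64


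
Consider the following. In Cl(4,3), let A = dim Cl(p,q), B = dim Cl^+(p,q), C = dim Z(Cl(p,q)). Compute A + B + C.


n = 4 + 3 = 7
Total dim = 2^7 = 128
Even subalgebra dim = 2^6 = 64
n is odd, so center dim = 2
Sum = 128 + 64 + 2 = 194


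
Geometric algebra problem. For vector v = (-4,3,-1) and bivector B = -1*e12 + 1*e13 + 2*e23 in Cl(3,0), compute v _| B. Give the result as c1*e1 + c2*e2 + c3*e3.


Left contraction v _| B = <vB>_1 (grade-1 part of the geometric product vB).
Using e1_|e12 = e2, e2_|e12 = -e1, e1_|e13 = e3, e3_|e13 = -e1, e2_|e23 = e3, e3_|e23 = -e2:
e1 coeff: -v2*b12 - v3*b13 = -(3)*(-1) - (-1)*(1) = 4
e2 coeff: v1*b12 - v3*b23 = (-4)*(-1) - (-1)*(2) = 6
e3 coeff: v1*b13 + v2*b23 = (-4)*(1) + (3)*(2) = 2
v _| B = 4*e1 + 6*e2 + 2*e3


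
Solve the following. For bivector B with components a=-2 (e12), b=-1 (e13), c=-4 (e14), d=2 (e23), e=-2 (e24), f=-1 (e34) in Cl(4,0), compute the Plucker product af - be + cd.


Plucker relation: af - be + cd
a*f = (-2)*(-1) = 2
b*e = (-1)*(-2) = 2
c*d = (-4)*2 = -8
af - be + cd = 2 - 2 + (-8)
= -8


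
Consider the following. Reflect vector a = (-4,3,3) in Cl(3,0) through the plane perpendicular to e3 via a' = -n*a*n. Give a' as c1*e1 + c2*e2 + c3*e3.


Reflection formula: a' = -n*a*n, with n = e3 (unit vector, n^2 = 1).
For reflection through hyperplane perp to e3:
The component along e3 flips sign, others stay.
a = (-4, 3, 3)
a' = (-4, 3, -3)
a' = -4*e1 + 3*e2 - 3*e3


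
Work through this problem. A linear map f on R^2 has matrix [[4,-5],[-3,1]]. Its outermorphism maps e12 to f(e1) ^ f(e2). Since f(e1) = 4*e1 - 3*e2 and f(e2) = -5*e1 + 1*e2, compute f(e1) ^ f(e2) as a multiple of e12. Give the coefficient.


The outermorphism of a linear map f sends e1^e2 to f(e1)^f(e2).
f(e1) = 4*e1 - 3*e2
f(e2) = -5*e1 + 1*e2
f(e1) ^ f(e2) = (4*e1 - 3*e2) ^ (-5*e1 + 1*e2)
= 4*1*e12 + (-3)*(-5)*e21
= (4 - 15)*e12
= -11*e12
Coefficient = -11


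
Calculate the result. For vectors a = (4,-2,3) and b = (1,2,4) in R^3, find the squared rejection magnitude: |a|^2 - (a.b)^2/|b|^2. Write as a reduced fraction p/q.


|a|^2 = 4^2 + (-2)^2 + 3^2 = 29
|b|^2 = 1^2 + 2^2 + 4^2 = 21
a . b = 4*1 + (-2)*2 + 3*4 = 12
(a.b)^2 = 12^2 = 144
|rej|^2 = 29 - 144/21
= (609 - 144)/21
= 465/21
In lowest terms: 155/7


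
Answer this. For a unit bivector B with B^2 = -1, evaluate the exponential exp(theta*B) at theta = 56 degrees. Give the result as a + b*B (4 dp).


For a unit bivector B with B^2 = -1, the exponential series gives
e^(theta*B) = cos(theta) + sin(theta)*B (the GA analogue of Euler's formula).
theta = 56 degrees = 0.977384 rad
cos(56 deg) = 0.5592
sin(56 deg) = 0.8290
exp(theta*B) = 0.5592 + 0.8290*B


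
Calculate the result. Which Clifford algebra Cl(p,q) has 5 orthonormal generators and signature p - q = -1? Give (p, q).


We need p + q = 5 and p - q = -1.
Adding: 2p = 5 + (-1) = 4, so p = 2.
Then q = 5 - 2 = 3.
(p, q) = (2, 3)


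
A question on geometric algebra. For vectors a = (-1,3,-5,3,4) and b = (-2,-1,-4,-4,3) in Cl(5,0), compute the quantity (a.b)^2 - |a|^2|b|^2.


a . b = (-1)*(-2) + 3*(-1) + (-5)*(-4) + 3*(-4) + 4*3
= 2 + (-3) + 20 + (-12) + 12 = 19
|a|^2 = (-1)^2 + 3^2 + (-5)^2 + 3^2 + 4^2 = 60
|b|^2 = (-2)^2 + (-1)^2 + (-4)^2 + (-4)^2 + 3^2 = 46
(a.b)^2 = 19^2 = 361
|a|^2 * |b|^2 = 60 * 46 = 2760
Result = 361 - 2760 = -2399


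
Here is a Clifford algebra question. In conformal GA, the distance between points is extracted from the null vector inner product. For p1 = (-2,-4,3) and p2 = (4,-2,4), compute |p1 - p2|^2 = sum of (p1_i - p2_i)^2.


p1 - p2 = (-6, -2, -1)
|p1 - p2|^2 = (-6)^2 + (-2)^2 + (-1)^2
= 36 + 4 + 1
= 41


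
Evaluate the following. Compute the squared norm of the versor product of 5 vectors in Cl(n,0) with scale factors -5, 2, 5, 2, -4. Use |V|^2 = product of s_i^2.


Each vector v_i has |v_i|^2 = s_i^2
Squared scales: (-5)^2 = 25, 2^2 = 4, 5^2 = 25, 2^2 = 4, (-4)^2 = 16
|V|^2 = 25 * 4 * 25 * 4 * 16
= 160000


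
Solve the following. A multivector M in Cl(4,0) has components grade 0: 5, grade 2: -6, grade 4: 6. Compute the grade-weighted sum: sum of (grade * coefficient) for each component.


Grade-weighted sum = sum of grade_k * coefficient_k
0*5 = 0
2*(-6) = -12
4*6 = 24
Total = 0 + (-12) + 24 = 12


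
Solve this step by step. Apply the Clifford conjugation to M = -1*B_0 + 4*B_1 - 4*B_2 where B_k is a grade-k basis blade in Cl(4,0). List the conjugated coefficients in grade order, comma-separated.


Clifford conjugate sign for grade k: (-1)^(k(k+1)/2)
Grade 0: (-1)^(0*1/2) = (-1)^0 = 1, coeff -1 -> -1
Grade 1: (-1)^(1*2/2) = (-1)^1 = -1, coeff 4 -> -4
Grade 2: (-1)^(2*3/2) = (-1)^3 = -1, coeff -4 -> 4
Conjugated coefficients: -1, -4, 4


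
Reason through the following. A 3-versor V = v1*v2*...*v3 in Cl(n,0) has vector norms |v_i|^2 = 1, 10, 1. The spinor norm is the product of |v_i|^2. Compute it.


Spinor norm N(V) = |v1|^2 * |v2|^2 * ... * |v3|^2
= 1 * 10 * 1
Running product: 1, 10, 10
N(V) = 10


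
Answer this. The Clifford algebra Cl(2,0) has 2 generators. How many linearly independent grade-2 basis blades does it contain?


Number of grade-k basis blades in Cl(p,q) with n = p + q is C(n, k).
n = 2 + 0 = 2
C(2, 2) = 2! / (2! * 0!)
= 2 / (2 * 1)
= 1


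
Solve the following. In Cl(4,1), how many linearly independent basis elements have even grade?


Even subalgebra dimension = 2^(n-1)
n = 4 + 1 = 5
2^(5 - 1) = 2^4 = 16
Verification: sum of C(5,k) for even k = 1 + 10 + 5 = 16
Result = 16


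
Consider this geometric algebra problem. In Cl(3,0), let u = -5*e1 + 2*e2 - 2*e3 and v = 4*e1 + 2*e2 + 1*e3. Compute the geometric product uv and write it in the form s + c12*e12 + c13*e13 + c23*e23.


In Cl(3,0): e_i^2 = 1, e_ie_j = -e_je_i for i != j.
Scalar part = u . v = (-5)*4 + 2*2 + (-2)*1
= -20 + 4 + (-2) = -18
e12 coeff = (-5)*2 - 2*4 = -10 - 8 = -18
e13 coeff = (-5)*1 - (-2)*4 = -5 - (-8) = 3
e23 coeff = 2*1 - (-2)*2 = 2 - (-4) = 6
uv = -18 - 18*e12 + 3*e13 + 6*e23


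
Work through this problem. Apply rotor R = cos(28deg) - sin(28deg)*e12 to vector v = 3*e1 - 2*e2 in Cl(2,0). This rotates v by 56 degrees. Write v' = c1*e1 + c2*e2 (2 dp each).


Rotor R = cos(28deg) - sin(28deg)*e12
Rotation angle theta = 2 * 28 = 56 degrees
v' = R*v*~R rotates v by theta.
cos(56deg) = 0.5592, sin(56deg) = 0.8290
v'_1 = 3*cos(56deg) - (-2)*sin(56deg)
= 3*0.5592 - (-2)*0.8290
= 3.34
v'_2 = 3*sin(56deg) + (-2)*cos(56deg)
= 3*0.8290 + (-2)*0.5592
= 1.37
v' = 3.34*e1 + 1.37*e2


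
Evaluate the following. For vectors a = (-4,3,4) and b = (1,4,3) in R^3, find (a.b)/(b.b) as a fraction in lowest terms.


Projection coefficient = (a . b) / (b . b)
a . b = (-4)*1 + 3*4 + 4*3
= -4 + 12 + 12 = 20
b . b = 1^2 + 4^2 + 3^2
= 1 + 16 + 9 = 26
Coefficient = 20/26
In lowest terms: 10/13


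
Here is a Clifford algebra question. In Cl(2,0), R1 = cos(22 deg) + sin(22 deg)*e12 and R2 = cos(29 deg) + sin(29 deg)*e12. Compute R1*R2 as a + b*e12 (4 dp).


Same-plane rotors commute and their half-angles add:
R1*R2 = cos(a1 + a2) + sin(a1 + a2)*e12.
a1 + a2 = 22 + 29 = 51 deg
cos(51 deg) = 0.6293
sin(51 deg) = 0.7771
R1*R2 = 0.6293 + 0.7771*e12


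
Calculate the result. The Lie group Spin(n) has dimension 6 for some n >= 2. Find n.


dim Spin(n) = dim so(n) = n(n-1)/2.
Solve n(n-1)/2 = 6, i.e. n^2 - n - 12 = 0.
Discriminant = 1 + 8*6 = 49
n = (1 + sqrt(49))/2 = (1 + 7)/2 = 4


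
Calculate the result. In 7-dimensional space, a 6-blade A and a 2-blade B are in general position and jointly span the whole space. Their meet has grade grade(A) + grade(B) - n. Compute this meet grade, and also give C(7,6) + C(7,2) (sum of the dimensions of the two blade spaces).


Meet grade = grade(A) + grade(B) - n
= 6 + 2 - 7 = 1
C(7,6) = 7
C(7,2) = 21
dim_A + dim_B = 7 + 21 = 28


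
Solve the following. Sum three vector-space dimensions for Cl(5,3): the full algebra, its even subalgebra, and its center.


n = 5 + 3 = 8
Total dim = 2^8 = 256
Even subalgebra dim = 2^7 = 128
n is even, so center dim = 1
Sum = 256 + 128 + 1 = 385


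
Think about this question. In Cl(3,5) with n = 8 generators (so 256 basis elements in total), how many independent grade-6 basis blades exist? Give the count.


Number of grade-k basis blades in Cl(p,q) with n = p + q is C(n, k).
n = 3 + 5 = 8
C(8, 6) = 8! / (6! * 2!)
= 40320 / (720 * 2)
= 28


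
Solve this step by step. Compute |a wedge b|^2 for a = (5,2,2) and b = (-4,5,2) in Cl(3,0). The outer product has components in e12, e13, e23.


a wedge b = (a1*b2 - a2*b1)*e12 + (a1*b3 - a3*b1)*e13 + (a2*b3 - a3*b2)*e23
e12 coeff: 5*5 - 2*(-4) = 25 - (-8) = 33
e13 coeff: 5*2 - 2*(-4) = 10 - (-8) = 18
e23 coeff: 2*2 - 2*5 = 4 - 10 = -6
|a wedge b|^2 = 33^2 + 18^2 + (-6)^2
= 1089 + 324 + 36
= 1449


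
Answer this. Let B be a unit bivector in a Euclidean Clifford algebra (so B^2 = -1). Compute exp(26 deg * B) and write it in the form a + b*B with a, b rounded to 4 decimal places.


For a unit bivector B with B^2 = -1, the exponential series gives
e^(theta*B) = cos(theta) + sin(theta)*B (the GA analogue of Euler's formula).
theta = 26 degrees = 0.453786 rad
cos(26 deg) = 0.8988
sin(26 deg) = 0.4384
exp(theta*B) = 0.8988 + 0.4384*B


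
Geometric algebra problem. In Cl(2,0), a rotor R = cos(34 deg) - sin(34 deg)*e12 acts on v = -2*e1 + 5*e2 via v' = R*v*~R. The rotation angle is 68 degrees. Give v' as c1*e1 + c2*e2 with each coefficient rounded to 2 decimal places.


Rotor R = cos(34deg) - sin(34deg)*e12
Rotation angle theta = 2 * 34 = 68 degrees
v' = R*v*~R rotates v by theta.
cos(68deg) = 0.3746, sin(68deg) = 0.9272
v'_1 = -2*cos(68deg) - 5*sin(68deg)
= -2*0.3746 - 5*0.9272
= -5.39
v'_2 = -2*sin(68deg) + 5*cos(68deg)
= -2*0.9272 + 5*0.3746
= 0.02
v' = -5.39*e1 + 0.02*e2


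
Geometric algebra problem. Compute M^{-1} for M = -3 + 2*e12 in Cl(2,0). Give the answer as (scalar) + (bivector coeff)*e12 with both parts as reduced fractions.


M = -3 + 2*e12, where e12^2 = -1.
Since M commutes with its reverse ~M = a - b*e12, M * ~M = a^2 - b^2*e12^2 = a^2 + b^2.
So M^{-1} = ~M / (a^2 + b^2) = (a - b*e12)/(a^2 + b^2).
a^2 + b^2 = 9 + 4 = 13
Scalar part = -3/13 = -3/13
Bivector coeff = -2/13 = -2/13
M^{-1} = -3/13 - 2/13*e12


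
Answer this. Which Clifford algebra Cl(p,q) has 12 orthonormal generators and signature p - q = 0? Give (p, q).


We need p + q = 12 and p - q = 0.
Adding: 2p = 12 + 0 = 12, so p = 6.
Then q = 12 - 6 = 6.
(p, q) = (6, 6)


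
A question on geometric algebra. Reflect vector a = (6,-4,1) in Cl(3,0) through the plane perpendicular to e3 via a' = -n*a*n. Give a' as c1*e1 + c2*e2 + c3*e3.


Reflection formula: a' = -n*a*n, with n = e3 (unit vector, n^2 = 1).
For reflection through hyperplane perp to e3:
The component along e3 flips sign, others stay.
a = (6, -4, 1)
a' = (6, -4, -1)
a' = 6*e1 - 4*e2 - 1*e3


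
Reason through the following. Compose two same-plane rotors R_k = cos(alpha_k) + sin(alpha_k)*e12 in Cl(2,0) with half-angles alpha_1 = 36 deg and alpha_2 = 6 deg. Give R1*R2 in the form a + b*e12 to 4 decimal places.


Same-plane rotors commute and their half-angles add:
R1*R2 = cos(a1 + a2) + sin(a1 + a2)*e12.
a1 + a2 = 36 + 6 = 42 deg
cos(42 deg) = 0.7431
sin(42 deg) = 0.6691
R1*R2 = 0.7431 + 0.6691*e12


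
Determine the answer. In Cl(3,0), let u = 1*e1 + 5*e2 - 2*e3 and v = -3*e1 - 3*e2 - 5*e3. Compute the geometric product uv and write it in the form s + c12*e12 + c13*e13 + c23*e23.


In Cl(3,0): e_i^2 = 1, e_ie_j = -e_je_i for i != j.
Scalar part = u . v = 1*(-3) + 5*(-3) + (-2)*(-5)
= -3 + (-15) + 10 = -8
e12 coeff = 1*(-3) - 5*(-3) = -3 - (-15) = 12
e13 coeff = 1*(-5) - (-2)*(-3) = -5 - 6 = -11
e23 coeff = 5*(-5) - (-2)*(-3) = -25 - 6 = -31
uv = -8 + 12*e12 - 11*e13 - 31*e23


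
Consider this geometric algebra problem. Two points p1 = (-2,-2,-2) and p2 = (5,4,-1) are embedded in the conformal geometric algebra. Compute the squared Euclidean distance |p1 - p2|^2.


p1 - p2 = (-7, -6, -1)
|p1 - p2|^2 = (-7)^2 + (-6)^2 + (-1)^2
= 49 + 36 + 1
= 86


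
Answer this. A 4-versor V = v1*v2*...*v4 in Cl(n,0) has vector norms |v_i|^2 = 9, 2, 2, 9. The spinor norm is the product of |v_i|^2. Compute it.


Spinor norm N(V) = |v1|^2 * |v2|^2 * ... * |v4|^2
= 9 * 2 * 2 * 9
Running product: 9, 18, 36, 324
N(V) = 324


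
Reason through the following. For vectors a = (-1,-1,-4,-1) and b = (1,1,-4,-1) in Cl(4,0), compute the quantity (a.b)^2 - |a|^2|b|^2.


a . b = (-1)*1 + (-1)*1 + (-4)*(-4) + (-1)*(-1)
= -1 + (-1) + 16 + 1 = 15
|a|^2 = (-1)^2 + (-1)^2 + (-4)^2 + (-1)^2 = 19
|b|^2 = 1^2 + 1^2 + (-4)^2 + (-1)^2 = 19
(a.b)^2 = 15^2 = 225
|a|^2 * |b|^2 = 19 * 19 = 361
Result = 225 - 361 = -136


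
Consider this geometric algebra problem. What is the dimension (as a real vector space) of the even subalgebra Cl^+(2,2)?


Even subalgebra dimension = 2^(n-1)
n = 2 + 2 = 4
2^(4 - 1) = 2^3 = 8
Verification: sum of C(4,k) for even k = 1 + 6 + 1 = 8
Result = 8


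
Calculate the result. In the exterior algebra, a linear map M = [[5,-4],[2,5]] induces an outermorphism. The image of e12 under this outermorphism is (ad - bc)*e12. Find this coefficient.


The outermorphism of a linear map f sends e1^e2 to f(e1)^f(e2).
f(e1) = 5*e1 + 2*e2
f(e2) = -4*e1 + 5*e2
f(e1) ^ f(e2) = (5*e1 + 2*e2) ^ (-4*e1 + 5*e2)
= 5*5*e12 + 2*(-4)*e21
= (25 - (-8))*e12
= 33*e12
Coefficient = 33


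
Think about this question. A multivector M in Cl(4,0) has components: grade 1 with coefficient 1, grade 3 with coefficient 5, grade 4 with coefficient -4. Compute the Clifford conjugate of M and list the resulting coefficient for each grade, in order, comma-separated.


Clifford conjugate sign for grade k: (-1)^(k(k+1)/2)
Grade 1: (-1)^(1*2/2) = (-1)^1 = -1, coeff 1 -> -1
Grade 3: (-1)^(3*4/2) = (-1)^6 = 1, coeff 5 -> 5
Grade 4: (-1)^(4*5/2) = (-1)^10 = 1, coeff -4 -> -4
Conjugated coefficients: -1, 5, -4


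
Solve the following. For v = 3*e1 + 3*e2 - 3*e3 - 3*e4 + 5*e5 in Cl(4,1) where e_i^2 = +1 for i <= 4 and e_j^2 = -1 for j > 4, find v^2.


v^2 = sum of c_i^2 * e_i^2
Positive signature terms (e_i^2 = +1): 3^2 + 3^2 + (-3)^2 + (-3)^2 = 36
Negative signature terms (e_j^2 = -1): 5^2 = 25
v^2 = 36 - 25 = 11


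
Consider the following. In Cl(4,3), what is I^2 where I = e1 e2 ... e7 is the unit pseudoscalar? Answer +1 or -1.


The pseudoscalar I = e1...e_n (product of all n generators) of Cl(p,q) satisfies I^2 = (-1)^(q + n(n-1)/2).
p = 4, q = 3, n = p + q = 7
n(n-1)/2 = 7 * 6 / 2 = 21
Exponent = q + n(n-1)/2 = 3 + 21 = 24
I^2 = (-1)^24 = +1


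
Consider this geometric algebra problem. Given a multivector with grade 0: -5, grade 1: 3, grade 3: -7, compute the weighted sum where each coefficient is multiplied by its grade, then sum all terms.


Grade-weighted sum = sum of grade_k * coefficient_k
0*(-5) = 0
1*3 = 3
3*(-7) = -21
Total = 0 + 3 + (-21) = -18


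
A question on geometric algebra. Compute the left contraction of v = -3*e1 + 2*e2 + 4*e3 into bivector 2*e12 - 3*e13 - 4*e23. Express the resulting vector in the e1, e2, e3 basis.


Left contraction v _| B = <vB>_1 (grade-1 part of the geometric product vB).
Using e1_|e12 = e2, e2_|e12 = -e1, e1_|e13 = e3, e3_|e13 = -e1, e2_|e23 = e3, e3_|e23 = -e2:
e1 coeff: -v2*b12 - v3*b13 = -(2)*(2) - (4)*(-3) = 8
e2 coeff: v1*b12 - v3*b23 = (-3)*(2) - (4)*(-4) = 10
e3 coeff: v1*b13 + v2*b23 = (-3)*(-3) + (2)*(-4) = 1
v _| B = 8*e1 + 10*e2 + 1*e3


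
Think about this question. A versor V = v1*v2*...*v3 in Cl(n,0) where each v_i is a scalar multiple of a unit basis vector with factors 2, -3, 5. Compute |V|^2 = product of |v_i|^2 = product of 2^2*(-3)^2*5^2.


Each vector v_i has |v_i|^2 = s_i^2
Squared scales: 2^2 = 4, (-3)^2 = 9, 5^2 = 25
|V|^2 = 4 * 9 * 25
= 900


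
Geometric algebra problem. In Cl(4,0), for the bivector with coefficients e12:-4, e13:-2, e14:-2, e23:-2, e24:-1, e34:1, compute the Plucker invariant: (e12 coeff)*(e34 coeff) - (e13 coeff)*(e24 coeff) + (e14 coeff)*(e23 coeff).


Plucker relation: af - be + cd
a*f = (-4)*1 = -4
b*e = (-2)*(-1) = 2
c*d = (-2)*(-2) = 4
af - be + cd = -4 - 2 + 4
= -2


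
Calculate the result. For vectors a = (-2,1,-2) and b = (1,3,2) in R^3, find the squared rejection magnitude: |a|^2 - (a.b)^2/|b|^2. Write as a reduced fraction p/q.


|a|^2 = (-2)^2 + 1^2 + (-2)^2 = 9
|b|^2 = 1^2 + 3^2 + 2^2 = 14
a . b = (-2)*1 + 1*3 + (-2)*2 = -3
(a.b)^2 = (-3)^2 = 9
|rej|^2 = 9 - 9/14
= (126 - 9)/14
= 117/14
In lowest terms: 117/14


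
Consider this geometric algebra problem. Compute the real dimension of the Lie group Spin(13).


Spin(n) double-covers SO(n); both have Lie algebra so(n) of dimension n(n-1)/2.
n = 13
n(n-1) = 13 * 12 = 156
dim Spin(13) = 156/2 = 78


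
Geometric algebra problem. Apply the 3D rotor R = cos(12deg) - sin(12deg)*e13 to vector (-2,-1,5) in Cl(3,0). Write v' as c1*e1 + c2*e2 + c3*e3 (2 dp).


Rotor R = cos(12deg) - sin(12deg)*e13
Rotation angle theta = 2 * 12 = 24 degrees in the e13 plane (e1 -> e3).
The component perpendicular to the plane (e2) is invariant: v'_2 = v2 = -1.00
cos(24deg) = 0.9135, sin(24deg) = 0.4067
v'_1 = v1*cos(theta) - v3*sin(theta) = -2*0.9135 - 5*0.4067 = -3.86
v'_3 = v1*sin(theta) + v3*cos(theta) = -2*0.4067 + 5*0.9135 = 3.75
v' = -3.86*e1 - 1.00*e2 + 3.75*e3


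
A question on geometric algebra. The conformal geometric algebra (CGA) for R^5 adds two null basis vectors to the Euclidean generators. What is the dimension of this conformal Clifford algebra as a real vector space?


The conformal model of R^5 uses Cl(6,1): the 5 Euclidean generators plus two extra orthogonal generators e+ (e+^2 = +1) and e- (e-^2 = -1), from which the null vectors e0, einf are built.
Number of generators m = 5 + 2 = 7.
dim Cl(p,q) = 2^m = 2^7 = 128


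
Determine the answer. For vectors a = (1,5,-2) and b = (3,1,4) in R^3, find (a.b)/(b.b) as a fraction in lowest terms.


Projection coefficient = (a . b) / (b . b)
a . b = 1*3 + 5*1 + (-2)*4
= 3 + 5 + (-8) = 0
b . b = 3^2 + 1^2 + 4^2
= 9 + 1 + 16 = 26
Coefficient = 0/26
In lowest terms: 0/1


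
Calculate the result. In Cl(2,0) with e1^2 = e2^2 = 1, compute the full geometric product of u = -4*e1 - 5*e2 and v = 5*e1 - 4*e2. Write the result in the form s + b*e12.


Expand: (-4*e1 - 5*e2)(5*e1 - 4*e2)
= (-4)*5*e1e1 + (-4)*(-4)*e1e2 + (-5)*5*e2e1 + (-5)*(-4)*e2e2
Using e1^2 = e2^2 = 1, e2e1 = -e1e2:
Scalar part s = (-4)*5 + (-5)*(-4) = -20 + 20 = 0
Bivector part b = (-4)*(-4) - (-5)*5 = 16 - (-25) = 41
uv = 0 + 41*e12


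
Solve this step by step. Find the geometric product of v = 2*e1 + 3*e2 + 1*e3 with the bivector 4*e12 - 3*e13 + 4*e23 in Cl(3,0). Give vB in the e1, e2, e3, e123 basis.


vB has grade-1 (vector) and grade-3 (trivector) parts: vB = (v _| B) + (v ^ B).
Vector part <vB>_1:
  e1: -v2*b12 - v3*b13 = -(3)*(4) - (1)*(-3) = -9
  e2: v1*b12 - v3*b23 = (2)*(4) - (1)*(4) = 4
  e3: v1*b13 + v2*b23 = (2)*(-3) + (3)*(4) = 6
Trivector part <vB>_3:
  e123: v1*b23 - v2*b13 + v3*b12 = (2)*(4) - (3)*(-3) + (1)*(4) = 21
vB = -9*e1 + 4*e2 + 6*e3 + 21*e123


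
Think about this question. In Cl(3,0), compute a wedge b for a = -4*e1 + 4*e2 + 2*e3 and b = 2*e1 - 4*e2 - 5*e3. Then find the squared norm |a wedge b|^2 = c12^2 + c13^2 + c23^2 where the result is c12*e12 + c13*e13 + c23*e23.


a wedge b = (a1*b2 - a2*b1)*e12 + (a1*b3 - a3*b1)*e13 + (a2*b3 - a3*b2)*e23
e12 coeff: (-4)*(-4) - 4*2 = 16 - 8 = 8
e13 coeff: (-4)*(-5) - 2*2 = 20 - 4 = 16
e23 coeff: 4*(-5) - 2*(-4) = -20 - (-8) = -12
|a wedge b|^2 = 8^2 + 16^2 + (-12)^2
= 64 + 256 + 144
= 464


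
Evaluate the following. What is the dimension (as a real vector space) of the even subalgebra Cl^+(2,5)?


Even subalgebra dimension = 2^(n-1)
n = 2 + 5 = 7
2^(7 - 1) = 2^6 = 64
Verification: sum of C(7,k) for even k = 1 + 21 + 35 + 7 = 64
Result = 64


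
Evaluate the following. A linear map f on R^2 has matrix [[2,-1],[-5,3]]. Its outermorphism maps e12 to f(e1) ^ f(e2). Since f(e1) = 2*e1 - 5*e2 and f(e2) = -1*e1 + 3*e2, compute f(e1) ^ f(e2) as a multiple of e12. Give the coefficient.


The outermorphism of a linear map f sends e1^e2 to f(e1)^f(e2).
f(e1) = 2*e1 - 5*e2
f(e2) = -1*e1 + 3*e2
f(e1) ^ f(e2) = (2*e1 - 5*e2) ^ (-1*e1 + 3*e2)
= 2*3*e12 + (-5)*(-1)*e21
= (6 - 5)*e12
= 1*e12
Coefficient = 1


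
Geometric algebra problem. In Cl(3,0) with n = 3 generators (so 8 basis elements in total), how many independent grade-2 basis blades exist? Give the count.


Number of grade-k basis blades in Cl(p,q) with n = p + q is C(n, k).
n = 3 + 0 = 3
C(3, 2) = 3! / (2! * 1!)
= 6 / (2 * 1)
= 3


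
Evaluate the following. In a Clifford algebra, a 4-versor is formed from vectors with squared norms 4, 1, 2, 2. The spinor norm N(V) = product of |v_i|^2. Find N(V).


Spinor norm N(V) = |v1|^2 * |v2|^2 * ... * |v4|^2
= 4 * 1 * 2 * 2
Running product: 4, 4, 8, 16
N(V) = 16


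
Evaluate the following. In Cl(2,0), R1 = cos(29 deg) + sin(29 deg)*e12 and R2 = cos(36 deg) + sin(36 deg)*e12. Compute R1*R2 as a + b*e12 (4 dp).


Same-plane rotors commute and their half-angles add:
R1*R2 = cos(a1 + a2) + sin(a1 + a2)*e12.
a1 + a2 = 29 + 36 = 65 deg
cos(65 deg) = 0.4226
sin(65 deg) = 0.9063
R1*R2 = 0.4226 + 0.9063*e12


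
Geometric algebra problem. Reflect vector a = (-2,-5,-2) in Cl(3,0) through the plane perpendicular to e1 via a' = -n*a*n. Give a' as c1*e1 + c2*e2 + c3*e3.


Reflection formula: a' = -n*a*n, with n = e1 (unit vector, n^2 = 1).
For reflection through hyperplane perp to e1:
The component along e1 flips sign, others stay.
a = (-2, -5, -2)
a' = (2, -5, -2)
a' = 2*e1 - 5*e2 - 2*e3


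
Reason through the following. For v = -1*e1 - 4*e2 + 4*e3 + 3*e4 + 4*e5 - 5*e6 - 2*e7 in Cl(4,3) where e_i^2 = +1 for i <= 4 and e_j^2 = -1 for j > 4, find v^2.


v^2 = sum of c_i^2 * e_i^2
Positive signature terms (e_i^2 = +1): (-1)^2 + (-4)^2 + 4^2 + 3^2 = 42
Negative signature terms (e_j^2 = -1): 4^2 + (-5)^2 + (-2)^2 = 45
v^2 = 42 - 45 = -3


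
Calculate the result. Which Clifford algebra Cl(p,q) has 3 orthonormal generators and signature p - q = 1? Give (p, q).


We need p + q = 3 and p - q = 1.
Adding: 2p = 3 + 1 = 4, so p = 2.
Then q = 3 - 2 = 1.
(p, q) = (2, 1)


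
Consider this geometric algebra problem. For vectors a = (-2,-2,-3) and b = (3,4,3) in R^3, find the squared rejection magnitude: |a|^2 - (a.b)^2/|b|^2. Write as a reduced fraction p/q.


|a|^2 = (-2)^2 + (-2)^2 + (-3)^2 = 17
|b|^2 = 3^2 + 4^2 + 3^2 = 34
a . b = (-2)*3 + (-2)*4 + (-3)*3 = -23
(a.b)^2 = (-23)^2 = 529
|rej|^2 = 17 - 529/34
= (578 - 529)/34
= 49/34
In lowest terms: 49/34


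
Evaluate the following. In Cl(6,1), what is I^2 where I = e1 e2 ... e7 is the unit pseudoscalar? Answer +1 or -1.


The pseudoscalar I = e1...e_n (product of all n generators) of Cl(p,q) satisfies I^2 = (-1)^(q + n(n-1)/2).
p = 6, q = 1, n = p + q = 7
n(n-1)/2 = 7 * 6 / 2 = 21
Exponent = q + n(n-1)/2 = 1 + 21 = 22
I^2 = (-1)^22 = +1


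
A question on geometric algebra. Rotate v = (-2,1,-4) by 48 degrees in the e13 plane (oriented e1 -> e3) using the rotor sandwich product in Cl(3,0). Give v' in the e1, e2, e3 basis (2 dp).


Rotor R = cos(24deg) - sin(24deg)*e13
Rotation angle theta = 2 * 24 = 48 degrees in the e13 plane (e1 -> e3).
The component perpendicular to the plane (e2) is invariant: v'_2 = v2 = 1.00
cos(48deg) = 0.6691, sin(48deg) = 0.7431
v'_1 = v1*cos(theta) - v3*sin(theta) = -2*0.6691 - (-4)*0.7431 = 1.63
v'_3 = v1*sin(theta) + v3*cos(theta) = -2*0.7431 + (-4)*0.6691 = -4.16
v' = 1.63*e1 + 1.00*e2 - 4.16*e3


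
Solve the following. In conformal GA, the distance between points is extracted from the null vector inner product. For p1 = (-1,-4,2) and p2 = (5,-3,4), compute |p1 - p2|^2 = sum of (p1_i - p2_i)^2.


p1 - p2 = (-6, -1, -2)
|p1 - p2|^2 = (-6)^2 + (-1)^2 + (-2)^2
= 36 + 1 + 4
= 41


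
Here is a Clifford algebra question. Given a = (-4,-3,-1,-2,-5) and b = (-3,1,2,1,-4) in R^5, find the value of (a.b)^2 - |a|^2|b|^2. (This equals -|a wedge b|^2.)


a . b = (-4)*(-3) + (-3)*1 + (-1)*2 + (-2)*1 + (-5)*(-4)
= 12 + (-3) + (-2) + (-2) + 20 = 25
|a|^2 = (-4)^2 + (-3)^2 + (-1)^2 + (-2)^2 + (-5)^2 = 55
|b|^2 = (-3)^2 + 1^2 + 2^2 + 1^2 + (-4)^2 = 31
(a.b)^2 = 25^2 = 625
|a|^2 * |b|^2 = 55 * 31 = 1705
Result = 625 - 1705 = -1080


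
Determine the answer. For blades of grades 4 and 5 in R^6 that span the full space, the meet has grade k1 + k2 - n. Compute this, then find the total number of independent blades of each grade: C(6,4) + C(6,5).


Meet grade = grade(A) + grade(B) - n
= 4 + 5 - 6 = 3
C(6,4) = 15
C(6,5) = 6
dim_A + dim_B = 15 + 6 = 21


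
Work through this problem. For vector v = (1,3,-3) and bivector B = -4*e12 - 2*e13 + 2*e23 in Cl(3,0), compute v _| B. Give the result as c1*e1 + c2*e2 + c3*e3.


Left contraction v _| B = <vB>_1 (grade-1 part of the geometric product vB).
Using e1_|e12 = e2, e2_|e12 = -e1, e1_|e13 = e3, e3_|e13 = -e1, e2_|e23 = e3, e3_|e23 = -e2:
e1 coeff: -v2*b12 - v3*b13 = -(3)*(-4) - (-3)*(-2) = 6
e2 coeff: v1*b12 - v3*b23 = (1)*(-4) - (-3)*(2) = 2
e3 coeff: v1*b13 + v2*b23 = (1)*(-2) + (3)*(2) = 4
v _| B = 6*e1 + 2*e2 + 4*e3


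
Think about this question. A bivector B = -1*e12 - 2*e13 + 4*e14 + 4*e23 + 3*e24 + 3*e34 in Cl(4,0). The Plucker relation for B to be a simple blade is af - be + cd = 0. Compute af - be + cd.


Plucker relation: af - be + cd
a*f = (-1)*3 = -3
b*e = (-2)*3 = -6
c*d = 4*4 = 16
af - be + cd = -3 - (-6) + 16
= 19


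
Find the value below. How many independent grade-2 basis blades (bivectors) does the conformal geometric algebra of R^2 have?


The conformal model of R^2 uses Cl(3,1) with m = 2 + 2 = 4 generators.
Number of grade-2 blades = C(m, 2) = C(4, 2)
= 4*3/2 = 6


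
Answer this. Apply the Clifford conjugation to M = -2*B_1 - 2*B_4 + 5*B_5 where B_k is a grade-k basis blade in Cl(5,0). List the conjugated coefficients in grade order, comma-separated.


Clifford conjugate sign for grade k: (-1)^(k(k+1)/2)
Grade 1: (-1)^(1*2/2) = (-1)^1 = -1, coeff -2 -> 2
Grade 4: (-1)^(4*5/2) = (-1)^10 = 1, coeff -2 -> -2
Grade 5: (-1)^(5*6/2) = (-1)^15 = -1, coeff 5 -> -5
Conjugated coefficients: 2, -2, -5


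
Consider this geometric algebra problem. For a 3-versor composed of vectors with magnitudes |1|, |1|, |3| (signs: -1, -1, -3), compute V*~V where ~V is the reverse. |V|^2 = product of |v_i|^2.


Each vector v_i has |v_i|^2 = s_i^2
Squared scales: (-1)^2 = 1, (-1)^2 = 1, (-3)^2 = 9
|V|^2 = 1 * 1 * 9
= 9


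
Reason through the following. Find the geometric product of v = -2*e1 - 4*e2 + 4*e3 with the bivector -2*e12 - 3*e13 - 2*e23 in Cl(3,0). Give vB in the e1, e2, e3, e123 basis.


vB has grade-1 (vector) and grade-3 (trivector) parts: vB = (v _| B) + (v ^ B).
Vector part <vB>_1:
  e1: -v2*b12 - v3*b13 = -(-4)*(-2) - (4)*(-3) = 4
  e2: v1*b12 - v3*b23 = (-2)*(-2) - (4)*(-2) = 12
  e3: v1*b13 + v2*b23 = (-2)*(-3) + (-4)*(-2) = 14
Trivector part <vB>_3:
  e123: v1*b23 - v2*b13 + v3*b12 = (-2)*(-2) - (-4)*(-3) + (4)*(-2) = -16
vB = 4*e1 + 12*e2 + 14*e3 - 16*e123


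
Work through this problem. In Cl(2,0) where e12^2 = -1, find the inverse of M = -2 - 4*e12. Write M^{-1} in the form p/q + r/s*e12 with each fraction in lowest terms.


M = -2 - 4*e12, where e12^2 = -1.
Since M commutes with its reverse ~M = a - b*e12, M * ~M = a^2 - b^2*e12^2 = a^2 + b^2.
So M^{-1} = ~M / (a^2 + b^2) = (a - b*e12)/(a^2 + b^2).
a^2 + b^2 = 4 + 16 = 20
Scalar part = -2/20 = -1/10
Bivector coeff = 4/20 = 1/5
M^{-1} = -1/10 + 1/5*e12
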